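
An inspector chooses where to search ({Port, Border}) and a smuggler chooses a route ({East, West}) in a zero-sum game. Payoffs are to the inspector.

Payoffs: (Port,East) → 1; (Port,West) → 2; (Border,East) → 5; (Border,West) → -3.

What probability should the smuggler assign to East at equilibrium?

Row minima: Port → 1, Border → -3; maximin = 1.
Column maxima: East → 5, West → 2; minimax = 2.
1 ≠ 2, so there is no saddle point; optimal play is mixed.
Let the inspector play Port with probability p. Expected payoff against East: 1p + 5(1−p) = −4p + 5; against West: 2p + (-3)(1−p) = 5p − 3.
Setting these equal: −4p + 5 = 5p − 3 ⇒ −9p = -8 ⇒ p = 8/9, and the value is (-4)·(8/9) + 5 = 13/9.
For the smuggler: with q = P(East), equating Port's and Border's payoffs gives −q + 2 = 8q − 3 ⇒ q = 5/9.

5/9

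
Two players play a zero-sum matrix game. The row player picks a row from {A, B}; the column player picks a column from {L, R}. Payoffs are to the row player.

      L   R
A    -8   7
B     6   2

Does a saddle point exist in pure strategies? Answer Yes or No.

Row minima: A → -8, B → 2; maximin = 2.
Column maxima: L → 6, R → 7; minimax = 6.
2 ≠ 6, so no pure-strategy equilibrium exists.

No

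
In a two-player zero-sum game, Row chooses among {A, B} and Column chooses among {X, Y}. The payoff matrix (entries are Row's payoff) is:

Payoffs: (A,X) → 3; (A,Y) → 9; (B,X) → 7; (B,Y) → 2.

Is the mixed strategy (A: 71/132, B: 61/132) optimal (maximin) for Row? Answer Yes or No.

Against X this mix gives (71/132)·3 + (61/132)·7 = 160/33.
Against Y this mix gives (71/132)·9 + (61/132)·2 = 761/132.
Column will play X, holding Row to 160/33. Shifting weight toward the row that does better against X would raise this floor (the equalizing mix achieves 57/11 against both X and Y), so the proposed strategy is not optimal.

No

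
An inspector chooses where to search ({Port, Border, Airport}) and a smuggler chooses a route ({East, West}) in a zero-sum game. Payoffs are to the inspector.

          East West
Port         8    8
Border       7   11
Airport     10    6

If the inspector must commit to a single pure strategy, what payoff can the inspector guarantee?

Row minima: Port → 8, Border → 7, Airport → 6.
The best of these is 8.

8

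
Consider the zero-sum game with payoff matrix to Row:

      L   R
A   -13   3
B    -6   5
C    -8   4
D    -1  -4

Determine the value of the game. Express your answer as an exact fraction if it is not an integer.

Row minima: A → -13, B → -6, C → -8, D → -4; maximin = -4.
Column maxima: L → -1, R → 5; minimax = -1.
-4 ≠ -1, so there is no saddle point; optimal play is mixed.
A is strictly dominated by B, so Row never plays it.
C is strictly dominated by B, so Row never plays it.
On the remaining 2×2 (B, D vs L, R):
Let Row play B with probability p. Expected payoff against L: (-6)p + (-1)(1−p) = −5p − 1; against R: 5p + (-4)(1−p) = 9p − 4.
Setting these equal: −5p − 1 = 9p − 4 ⇒ −14p = -3 ⇒ p = 3/14, and the value is (-5)·(3/14) − 1 = -29/14.
For Column: with q = P(L), equating B's and D's payoffs gives −11q + 5 = 3q − 4 ⇒ q = 9/14.

-29/14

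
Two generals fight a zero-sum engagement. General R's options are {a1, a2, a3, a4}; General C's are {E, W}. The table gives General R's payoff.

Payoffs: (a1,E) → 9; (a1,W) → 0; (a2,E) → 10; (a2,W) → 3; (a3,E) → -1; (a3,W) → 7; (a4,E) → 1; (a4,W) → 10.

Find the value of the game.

Row minima: a1 → 0, a2 → 3, a3 → -1, a4 → 1; maximin = 3.
Column maxima: E → 10, W → 10; minimax = 10.
3 ≠ 10, so there is no saddle point; optimal play is mixed.
a1 is strictly dominated by a2, so General R never plays it.
a3 is strictly dominated by a4, so General R never plays it.
On the remaining 2×2 (a2, a4 vs E, W):
Let General R play a2 with probability p. Expected payoff against E: 10p + 1(1−p) = 9p + 1; against W: 3p + 10(1−p) = −7p + 10.
Setting these equal: 9p + 1 = −7p + 10 ⇒ 16p = 9 ⇒ p = 9/16, and the value is (9)·(9/16) + 1 = 97/16.
For General C: with q = P(E), equating a2's and a4's payoffs gives 7q + 3 = −9q + 10 ⇒ q = 7/16.

97/16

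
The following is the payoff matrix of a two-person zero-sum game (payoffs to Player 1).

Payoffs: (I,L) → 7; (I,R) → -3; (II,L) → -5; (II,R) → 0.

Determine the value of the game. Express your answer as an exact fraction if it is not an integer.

-1

Row minima: I → -3, II → -5; maximin = -3.
Column maxima: L → 7, R → 0; minimax = 0.
-3 ≠ 0, so there is no saddle point; optimal play is mixed.
Let Player 1 play I with probability p. Expected payoff against L: 7p + (-5)(1−p) = 12p − 5; against R: (-3)p + 0(1−p) = −3p.
Setting these equal: 12p − 5 = −3p ⇒ 15p = 5 ⇒ p = 1/3, and the value is (12)·(1/3) − 5 = -1.
For Player 2: with q = P(L), equating I's and II's payoffs gives 10q − 3 = −5q ⇒ q = 1/5.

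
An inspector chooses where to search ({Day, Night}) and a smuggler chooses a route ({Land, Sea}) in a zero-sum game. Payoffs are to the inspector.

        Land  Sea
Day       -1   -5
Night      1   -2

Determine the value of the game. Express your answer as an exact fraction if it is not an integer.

-2

Row minima: Day → -5, Night → -2; maximin = -2.
Column maxima: Land → 1, Sea → -2; minimax = -2.
Since maximin = minimax = -2, there is a saddle point and the value is -2.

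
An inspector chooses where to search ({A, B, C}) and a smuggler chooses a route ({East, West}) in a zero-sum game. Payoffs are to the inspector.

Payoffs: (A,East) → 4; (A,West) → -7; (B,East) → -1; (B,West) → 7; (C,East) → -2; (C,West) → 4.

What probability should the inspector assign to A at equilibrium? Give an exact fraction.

Row minima: A → -7, B → -1, C → -2; maximin = -1.
Column maxima: East → 4, West → 7; minimax = 4.
-1 ≠ 4, so there is no saddle point; optimal play is mixed.
C is strictly dominated by B, so the inspector never plays it.
On the remaining 2×2 (A, B vs East, West):
Let the inspector play A with probability p. Expected payoff against East: 4p + (-1)(1−p) = 5p − 1; against West: (-7)p + 7(1−p) = −14p + 7.
Setting these equal: 5p − 1 = −14p + 7 ⇒ 19p = 8 ⇒ p = 8/19, and the value is (5)·(8/19) − 1 = 21/19.
For the smuggler: with q = P(East), equating A's and B's payoffs gives 11q − 7 = −8q + 7 ⇒ q = 14/19.

8/19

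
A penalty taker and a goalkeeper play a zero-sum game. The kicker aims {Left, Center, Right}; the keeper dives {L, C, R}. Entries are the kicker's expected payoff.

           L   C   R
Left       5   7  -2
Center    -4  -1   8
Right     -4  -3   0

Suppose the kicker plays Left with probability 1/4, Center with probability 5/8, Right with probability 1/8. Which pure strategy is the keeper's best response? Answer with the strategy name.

L

If the keeper plays L, the kicker's expected payoff is (1/4)·5 + (5/8)·(-4) + (1/8)·(-4) = -7/4.
If the keeper plays C, the kicker's expected payoff is (1/4)·7 + (5/8)·(-1) + (1/8)·(-3) = 3/4.
If the keeper plays R, the kicker's expected payoff is (1/4)·(-2) + (5/8)·8 + (1/8)·0 = 9/2.
The keeper minimizes the kicker's payoff; the smallest is -7/4, so the best response is L.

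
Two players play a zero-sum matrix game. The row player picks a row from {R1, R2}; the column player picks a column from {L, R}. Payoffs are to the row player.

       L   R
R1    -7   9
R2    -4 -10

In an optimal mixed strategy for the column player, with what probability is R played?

3/22

Row minima: R1 → -7, R2 → -10; maximin = -7.
Column maxima: L → -4, R → 9; minimax = -4.
-7 ≠ -4, so there is no saddle point; optimal play is mixed.
Let the row player play R1 with probability p. Expected payoff against L: (-7)p + (-4)(1−p) = −3p − 4; against R: 9p + (-10)(1−p) = 19p − 10.
Setting these equal: −3p − 4 = 19p − 10 ⇒ −22p = -6 ⇒ p = 3/11, and the value is (-3)·(3/11) − 4 = -53/11.
For the column player: with q = P(L), equating R1's and R2's payoffs gives −16q + 9 = 6q − 10 ⇒ q = 19/22.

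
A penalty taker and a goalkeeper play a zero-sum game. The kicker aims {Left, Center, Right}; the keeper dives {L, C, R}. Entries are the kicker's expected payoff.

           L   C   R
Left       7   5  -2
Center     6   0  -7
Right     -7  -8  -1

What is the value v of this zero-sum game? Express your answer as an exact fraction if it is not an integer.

-3/2

Row minima: Left → -2, Center → -7, Right → -8; maximin = -2.
Column maxima: L → 7, C → 5, R → -1; minimax = -1.
-2 ≠ -1, so there is no saddle point; optimal play is mixed.
Center is strictly dominated by Left, so the kicker never plays it.
L is strictly dominated by C (it gives the kicker strictly more in every row), so the keeper never plays it.
On the remaining 2×2 (Left, Right vs C, R):
Let the kicker play Left with probability p. Expected payoff against C: 5p + (-8)(1−p) = 13p − 8; against R: (-2)p + (-1)(1−p) = −p − 1.
Setting these equal: 13p − 8 = −p − 1 ⇒ 14p = 7 ⇒ p = 1/2, and the value is (13)·(1/2) − 8 = -3/2.
For the keeper: with q = P(C), equating Left's and Right's payoffs gives 7q − 2 = −7q − 1 ⇒ q = 1/14.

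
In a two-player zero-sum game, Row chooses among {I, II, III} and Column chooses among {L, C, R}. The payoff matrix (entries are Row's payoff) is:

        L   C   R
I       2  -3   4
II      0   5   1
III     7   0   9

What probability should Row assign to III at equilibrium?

5/12

Row minima: I → -3, II → 0, III → 0; maximin = 0.
Column maxima: L → 7, C → 5, R → 9; minimax = 5.
0 ≠ 5, so there is no saddle point; optimal play is mixed.
I is strictly dominated by III, so Row never plays it.
R is strictly dominated by L (it gives Row strictly more in every row), so Column never plays it.
On the remaining 2×2 (II, III vs L, C):
Let Row play II with probability p. Expected payoff against L: 0p + 7(1−p) = −7p + 7; against C: 5p + 0(1−p) = 5p.
Setting these equal: −7p + 7 = 5p ⇒ −12p = -7 ⇒ p = 7/12, and the value is (-7)·(7/12) + 7 = 35/12.
For Column: with q = P(L), equating II's and III's payoffs gives −5q + 5 = 7q ⇒ q = 5/12.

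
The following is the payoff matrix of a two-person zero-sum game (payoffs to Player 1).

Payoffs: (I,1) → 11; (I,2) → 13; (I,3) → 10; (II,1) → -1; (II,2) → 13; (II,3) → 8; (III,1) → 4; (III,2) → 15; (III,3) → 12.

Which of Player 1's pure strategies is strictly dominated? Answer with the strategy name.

II

III gives a strictly higher payoff than II against every column: 4 > -1, 15 > 13, 12 > 8.
So II is strictly dominated and Player 1 never plays it.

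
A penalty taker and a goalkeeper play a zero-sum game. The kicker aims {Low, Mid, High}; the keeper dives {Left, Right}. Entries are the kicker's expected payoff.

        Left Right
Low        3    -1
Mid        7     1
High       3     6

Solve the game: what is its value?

Row minima: Low → -1, Mid → 1, High → 3; maximin = 3.
Column maxima: Left → 7, Right → 6; minimax = 6.
3 ≠ 6, so there is no saddle point; optimal play is mixed.
Low is strictly dominated by Mid, so the kicker never plays it.
On the remaining 2×2 (Mid, High vs Left, Right):
Let the kicker play Mid with probability p. Expected payoff against Left: 7p + 3(1−p) = 4p + 3; against Right: 1p + 6(1−p) = −5p + 6.
Setting these equal: 4p + 3 = −5p + 6 ⇒ 9p = 3 ⇒ p = 1/3, and the value is (4)·(1/3) + 3 = 13/3.
For the keeper: with q = P(Left), equating Mid's and High's payoffs gives 6q + 1 = −3q + 6 ⇒ q = 5/9.

13/3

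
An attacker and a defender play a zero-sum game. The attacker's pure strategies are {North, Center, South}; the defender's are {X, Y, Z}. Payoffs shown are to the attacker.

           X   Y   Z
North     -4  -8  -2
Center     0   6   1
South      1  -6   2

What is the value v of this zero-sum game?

6/13

Row minima: North → -8, Center → 0, South → -6; maximin = 0.
Column maxima: X → 1, Y → 6, Z → 2; minimax = 1.
0 ≠ 1, so there is no saddle point; optimal play is mixed.
North is strictly dominated by Center, so the attacker never plays it.
Z is strictly dominated by X (it gives the attacker strictly more in every row), so the defender never plays it.
On the remaining 2×2 (Center, South vs X, Y):
Let the attacker play Center with probability p. Expected payoff against X: 0p + 1(1−p) = −p + 1; against Y: 6p + (-6)(1−p) = 12p − 6.
Setting these equal: −p + 1 = 12p − 6 ⇒ −13p = -7 ⇒ p = 7/13, and the value is (-1)·(7/13) + 1 = 6/13.
For the defender: with q = P(X), equating Center's and South's payoffs gives −6q + 6 = 7q − 6 ⇒ q = 12/13.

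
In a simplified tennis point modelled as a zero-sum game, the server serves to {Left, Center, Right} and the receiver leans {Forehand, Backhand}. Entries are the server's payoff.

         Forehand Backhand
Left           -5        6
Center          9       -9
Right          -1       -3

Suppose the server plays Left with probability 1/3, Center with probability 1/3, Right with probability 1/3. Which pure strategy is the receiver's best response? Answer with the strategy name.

Backhand

If the receiver plays Forehand, the server's expected payoff is (1/3)·(-5) + (1/3)·9 + (1/3)·(-1) = 1.
If the receiver plays Backhand, the server's expected payoff is (1/3)·6 + (1/3)·(-9) + (1/3)·(-3) = -2.
The receiver minimizes the server's payoff; the smallest is -2, so the best response is Backhand.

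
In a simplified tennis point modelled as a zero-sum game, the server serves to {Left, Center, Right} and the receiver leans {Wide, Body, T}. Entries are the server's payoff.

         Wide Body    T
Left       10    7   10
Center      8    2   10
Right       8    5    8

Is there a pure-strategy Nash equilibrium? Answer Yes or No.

Yes

Row minima: Left → 7, Center → 2, Right → 5; maximin = 7.
Column maxima: Wide → 10, Body → 7, T → 10; minimax = 7.
maximin = minimax = 7, so a saddle point exists.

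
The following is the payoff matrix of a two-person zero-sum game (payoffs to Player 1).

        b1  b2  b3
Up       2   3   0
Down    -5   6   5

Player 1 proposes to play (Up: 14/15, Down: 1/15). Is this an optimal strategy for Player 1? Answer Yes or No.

Against b1 this mix gives (14/15)·2 + (1/15)·(-5) = 23/15.
Against b2 this mix gives (14/15)·3 + (1/15)·6 = 16/5.
Against b3 this mix gives (14/15)·0 + (1/15)·5 = 1/3.
Player 2 will play b3, holding Player 1 to 1/3. Shifting weight toward the row that does better against b3 would raise this floor (the equalizing mix achieves 5/6 against both b3 and b1), so the proposed strategy is not optimal.

No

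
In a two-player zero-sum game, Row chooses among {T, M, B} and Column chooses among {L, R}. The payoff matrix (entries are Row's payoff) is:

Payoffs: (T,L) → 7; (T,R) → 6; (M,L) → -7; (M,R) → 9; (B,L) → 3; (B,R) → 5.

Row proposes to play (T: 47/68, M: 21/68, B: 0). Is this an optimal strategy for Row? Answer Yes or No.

Against L this mix gives (47/68)·7 + (21/68)·(-7) = 91/34.
Against R this mix gives (47/68)·6 + (21/68)·9 = 471/68.
Column will play L, holding Row to 91/34. Shifting weight toward the row that does better against L would raise this floor (the equalizing mix achieves 105/17 against both L and R), so the proposed strategy is not optimal.

No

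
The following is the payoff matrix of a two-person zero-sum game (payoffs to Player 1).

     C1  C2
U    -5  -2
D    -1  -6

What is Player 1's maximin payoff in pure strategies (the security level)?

Row minima: U → -5, D → -6.
The best of these is -5.

-5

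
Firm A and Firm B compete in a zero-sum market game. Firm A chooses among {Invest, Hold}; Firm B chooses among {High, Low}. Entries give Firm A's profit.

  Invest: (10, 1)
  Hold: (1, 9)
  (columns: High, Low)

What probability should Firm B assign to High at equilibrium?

8/17

Row minima: Invest → 1, Hold → 1; maximin = 1.
Column maxima: High → 10, Low → 9; minimax = 9.
1 ≠ 9, so there is no saddle point; optimal play is mixed.
Let Firm A play Invest with probability p. Expected payoff against High: 10p + 1(1−p) = 9p + 1; against Low: 1p + 9(1−p) = −8p + 9.
Setting these equal: 9p + 1 = −8p + 9 ⇒ 17p = 8 ⇒ p = 8/17, and the value is (9)·(8/17) + 1 = 89/17.
For Firm B: with q = P(High), equating Invest's and Hold's payoffs gives 9q + 1 = −8q + 9 ⇒ q = 8/17.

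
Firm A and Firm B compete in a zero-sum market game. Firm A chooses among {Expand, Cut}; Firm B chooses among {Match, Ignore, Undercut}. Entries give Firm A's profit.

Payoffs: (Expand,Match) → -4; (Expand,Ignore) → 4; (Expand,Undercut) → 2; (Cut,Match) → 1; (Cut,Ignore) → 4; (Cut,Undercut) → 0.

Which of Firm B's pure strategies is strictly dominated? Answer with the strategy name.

Match holds Firm A's payoff strictly below Ignore in every row: -4 < 4, 1 < 4.
So Ignore is strictly dominated for Firm B.

Ignore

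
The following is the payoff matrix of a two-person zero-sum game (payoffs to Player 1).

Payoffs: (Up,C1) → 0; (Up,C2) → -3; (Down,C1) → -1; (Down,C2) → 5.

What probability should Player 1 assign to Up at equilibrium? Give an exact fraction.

2/3

Row minima: Up → -3, Down → -1; maximin = -1.
Column maxima: C1 → 0, C2 → 5; minimax = 0.
-1 ≠ 0, so there is no saddle point; optimal play is mixed.
Let Player 1 play Up with probability p. Expected payoff against C1: 0p + (-1)(1−p) = p − 1; against C2: (-3)p + 5(1−p) = −8p + 5.
Setting these equal: p − 1 = −8p + 5 ⇒ 9p = 6 ⇒ p = 2/3, and the value is (1)·(2/3) − 1 = -1/3.
For Player 2: with q = P(C1), equating Up's and Down's payoffs gives 3q − 3 = −6q + 5 ⇒ q = 8/9.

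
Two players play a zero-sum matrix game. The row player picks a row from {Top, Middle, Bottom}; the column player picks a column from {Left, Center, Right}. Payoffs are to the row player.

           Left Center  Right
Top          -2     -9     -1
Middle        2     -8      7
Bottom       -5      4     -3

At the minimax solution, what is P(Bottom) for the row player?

Row minima: Top → -9, Middle → -8, Bottom → -5; maximin = -5.
Column maxima: Left → 2, Center → 4, Right → 7; minimax = 2.
-5 ≠ 2, so there is no saddle point; optimal play is mixed.
Top is strictly dominated by Middle, so the row player never plays it.
Right is strictly dominated by Left (it gives the row player strictly more in every row), so the column player never plays it.
On the remaining 2×2 (Middle, Bottom vs Left, Center):
Let the row player play Middle with probability p. Expected payoff against Left: 2p + (-5)(1−p) = 7p − 5; against Center: (-8)p + 4(1−p) = −12p + 4.
Setting these equal: 7p − 5 = −12p + 4 ⇒ 19p = 9 ⇒ p = 9/19, and the value is (7)·(9/19) − 5 = -32/19.
For the column player: with q = P(Left), equating Middle's and Bottom's payoffs gives 10q − 8 = −9q + 4 ⇒ q = 12/19.

10/19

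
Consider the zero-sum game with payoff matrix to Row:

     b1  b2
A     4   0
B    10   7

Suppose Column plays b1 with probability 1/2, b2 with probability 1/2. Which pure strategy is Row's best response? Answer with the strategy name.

Expected payoff of A: (1/2)·4 + (1/2)·0 = 2.
Expected payoff of B: (1/2)·10 + (1/2)·7 = 17/2.
The largest is 17/2, so Row's best response is B.

B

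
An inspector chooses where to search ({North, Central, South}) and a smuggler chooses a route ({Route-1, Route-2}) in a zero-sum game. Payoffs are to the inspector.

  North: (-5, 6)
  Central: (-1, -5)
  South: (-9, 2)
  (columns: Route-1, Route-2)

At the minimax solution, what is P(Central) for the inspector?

11/15

Row minima: North → -5, Central → -5, South → -9; maximin = -5.
Column maxima: Route-1 → -1, Route-2 → 6; minimax = -1.
-5 ≠ -1, so there is no saddle point; optimal play is mixed.
South is strictly dominated by North, so the inspector never plays it.
On the remaining 2×2 (North, Central vs Route-1, Route-2):
Let the inspector play North with probability p. Expected payoff against Route-1: (-5)p + (-1)(1−p) = −4p − 1; against Route-2: 6p + (-5)(1−p) = 11p − 5.
Setting these equal: −4p − 1 = 11p − 5 ⇒ −15p = -4 ⇒ p = 4/15, and the value is (-4)·(4/15) − 1 = -31/15.
For the smuggler: with q = P(Route-1), equating North's and Central's payoffs gives −11q + 6 = 4q − 5 ⇒ q = 11/15.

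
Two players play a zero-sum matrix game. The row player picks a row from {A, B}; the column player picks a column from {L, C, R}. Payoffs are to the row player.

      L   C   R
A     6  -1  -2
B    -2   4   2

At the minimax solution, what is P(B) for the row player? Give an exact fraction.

Row minima: A → -2, B → -2; maximin = -2.
Column maxima: L → 6, C → 4, R → 2; minimax = 2.
-2 ≠ 2, so there is no saddle point; optimal play is mixed.
C is strictly dominated by R (it gives the row player strictly more in every row), so the column player never plays it.
On the remaining 2×2 (A, B vs L, R):
Let the row player play A with probability p. Expected payoff against L: 6p + (-2)(1−p) = 8p − 2; against R: (-2)p + 2(1−p) = −4p + 2.
Setting these equal: 8p − 2 = −4p + 2 ⇒ 12p = 4 ⇒ p = 1/3, and the value is (8)·(1/3) − 2 = 2/3.
For the column player: with q = P(L), equating A's and B's payoffs gives 8q − 2 = −4q + 2 ⇒ q = 1/3.

2/3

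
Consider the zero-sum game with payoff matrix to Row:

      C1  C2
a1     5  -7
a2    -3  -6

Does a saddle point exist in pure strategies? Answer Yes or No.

Row minima: a1 → -7, a2 → -6; maximin = -6.
Column maxima: C1 → 5, C2 → -6; minimax = -6.
maximin = minimax = -6, so a saddle point exists.

Yes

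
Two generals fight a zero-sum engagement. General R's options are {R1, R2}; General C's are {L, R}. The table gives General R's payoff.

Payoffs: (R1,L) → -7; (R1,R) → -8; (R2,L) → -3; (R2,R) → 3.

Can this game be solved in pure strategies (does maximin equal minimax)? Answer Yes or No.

Yes

Row minima: R1 → -8, R2 → -3; maximin = -3.
Column maxima: L → -3, R → 3; minimax = -3.
maximin = minimax = -3, so a saddle point exists.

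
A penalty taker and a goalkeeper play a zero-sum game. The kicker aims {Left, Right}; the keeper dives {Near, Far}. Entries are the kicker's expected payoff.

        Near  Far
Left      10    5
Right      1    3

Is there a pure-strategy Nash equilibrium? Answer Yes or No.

Yes

Row minima: Left → 5, Right → 1; maximin = 5.
Column maxima: Near → 10, Far → 5; minimax = 5.
maximin = minimax = 5, so a saddle point exists.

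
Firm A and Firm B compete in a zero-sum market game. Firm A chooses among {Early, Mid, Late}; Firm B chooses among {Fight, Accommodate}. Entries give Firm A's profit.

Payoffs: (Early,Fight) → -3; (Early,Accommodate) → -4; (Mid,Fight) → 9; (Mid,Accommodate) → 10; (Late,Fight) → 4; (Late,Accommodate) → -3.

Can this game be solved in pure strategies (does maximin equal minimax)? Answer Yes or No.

Row minima: Early → -4, Mid → 9, Late → -3; maximin = 9.
Column maxima: Fight → 9, Accommodate → 10; minimax = 9.
maximin = minimax = 9, so a saddle point exists.

Yes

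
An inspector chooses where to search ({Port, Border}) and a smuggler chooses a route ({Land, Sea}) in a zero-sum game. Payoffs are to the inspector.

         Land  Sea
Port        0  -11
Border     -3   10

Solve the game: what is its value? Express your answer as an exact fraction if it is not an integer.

Row minima: Port → -11, Border → -3; maximin = -3.
Column maxima: Land → 0, Sea → 10; minimax = 0.
-3 ≠ 0, so there is no saddle point; optimal play is mixed.
Let the inspector play Port with probability p. Expected payoff against Land: 0p + (-3)(1−p) = 3p − 3; against Sea: (-11)p + 10(1−p) = −21p + 10.
Setting these equal: 3p − 3 = −21p + 10 ⇒ 24p = 13 ⇒ p = 13/24, and the value is (3)·(13/24) − 3 = -11/8.
For the smuggler: with q = P(Land), equating Port's and Border's payoffs gives 11q − 11 = −13q + 10 ⇒ q = 7/8.

-11/8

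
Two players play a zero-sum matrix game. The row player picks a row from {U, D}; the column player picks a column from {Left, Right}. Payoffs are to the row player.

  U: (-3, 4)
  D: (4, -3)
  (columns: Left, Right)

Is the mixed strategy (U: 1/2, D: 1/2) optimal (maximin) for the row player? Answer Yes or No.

Yes

Against Left this mix gives (1/2)·(-3) + (1/2)·4 = 1/2.
Against Right this mix gives (1/2)·4 + (1/2)·(-3) = 1/2.
All of the column player's active replies (Left, Right) yield 1/2, and no column does worse for the row player. The mix makes the column player indifferent and guarantees 1/2, so it is optimal.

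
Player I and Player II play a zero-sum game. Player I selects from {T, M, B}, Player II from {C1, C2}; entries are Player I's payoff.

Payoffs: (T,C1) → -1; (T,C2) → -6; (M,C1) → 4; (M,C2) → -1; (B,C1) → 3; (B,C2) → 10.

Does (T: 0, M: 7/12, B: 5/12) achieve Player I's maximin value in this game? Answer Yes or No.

Yes

Against C1 this mix gives (7/12)·4 + (5/12)·3 = 43/12.
Against C2 this mix gives (7/12)·(-1) + (5/12)·10 = 43/12.
All of Player II's active replies (C1, C2) yield 43/12, and no column does worse for Player I. The mix makes Player II indifferent and guarantees 43/12, so it is optimal.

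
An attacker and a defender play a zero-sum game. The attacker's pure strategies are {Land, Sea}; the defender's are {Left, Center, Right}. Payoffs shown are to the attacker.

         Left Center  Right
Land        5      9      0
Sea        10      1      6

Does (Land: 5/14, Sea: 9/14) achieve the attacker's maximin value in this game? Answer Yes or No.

Yes

Against Left this mix gives (5/14)·5 + (9/14)·10 = 115/14.
Against Center this mix gives (5/14)·9 + (9/14)·1 = 27/7.
Against Right this mix gives (5/14)·0 + (9/14)·6 = 27/7.
All of the defender's active replies (Center, Right) yield 27/7, and no column does worse for the attacker. The mix makes the defender indifferent and guarantees 27/7, so it is optimal.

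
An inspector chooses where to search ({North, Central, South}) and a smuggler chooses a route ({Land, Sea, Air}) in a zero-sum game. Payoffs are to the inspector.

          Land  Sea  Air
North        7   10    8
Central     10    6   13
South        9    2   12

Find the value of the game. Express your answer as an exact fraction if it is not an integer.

58/7

Row minima: North → 7, Central → 6, South → 2; maximin = 7.
Column maxima: Land → 10, Sea → 10, Air → 13; minimax = 10.
7 ≠ 10, so there is no saddle point; optimal play is mixed.
South is strictly dominated by Central, so the inspector never plays it.
Air is strictly dominated by Land (it gives the inspector strictly more in every row), so the smuggler never plays it.
On the remaining 2×2 (North, Central vs Land, Sea):
Let the inspector play North with probability p. Expected payoff against Land: 7p + 10(1−p) = −3p + 10; against Sea: 10p + 6(1−p) = 4p + 6.
Setting these equal: −3p + 10 = 4p + 6 ⇒ −7p = -4 ⇒ p = 4/7, and the value is (-3)·(4/7) + 10 = 58/7.
For the smuggler: with q = P(Land), equating North's and Central's payoffs gives −3q + 10 = 4q + 6 ⇒ q = 4/7.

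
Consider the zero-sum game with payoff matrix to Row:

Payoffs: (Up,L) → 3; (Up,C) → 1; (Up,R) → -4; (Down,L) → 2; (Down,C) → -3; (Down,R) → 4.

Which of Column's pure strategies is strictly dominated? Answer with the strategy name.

L

C holds Row's payoff strictly below L in every row: 1 < 3, -3 < 2.
So L is strictly dominated for Column.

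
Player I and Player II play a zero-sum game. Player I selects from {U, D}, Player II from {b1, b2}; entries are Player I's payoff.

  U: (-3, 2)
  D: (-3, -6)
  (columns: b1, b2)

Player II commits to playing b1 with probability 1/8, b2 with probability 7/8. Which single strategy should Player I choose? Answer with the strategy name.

U

Expected payoff of U: (1/8)·(-3) + (7/8)·2 = 11/8.
Expected payoff of D: (1/8)·(-3) + (7/8)·(-6) = -45/8.
The largest is 11/8, so Player I's best response is U.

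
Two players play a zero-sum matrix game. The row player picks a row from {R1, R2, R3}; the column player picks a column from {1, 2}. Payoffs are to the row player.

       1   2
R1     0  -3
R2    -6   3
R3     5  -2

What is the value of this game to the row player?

3/16

Row minima: R1 → -3, R2 → -6, R3 → -2; maximin = -2.
Column maxima: 1 → 5, 2 → 3; minimax = 3.
-2 ≠ 3, so there is no saddle point; optimal play is mixed.
R1 is strictly dominated by R3, so the row player never plays it.
On the remaining 2×2 (R2, R3 vs 1, 2):
Let the row player play R2 with probability p. Expected payoff against 1: (-6)p + 5(1−p) = −11p + 5; against 2: 3p + (-2)(1−p) = 5p − 2.
Setting these equal: −11p + 5 = 5p − 2 ⇒ −16p = -7 ⇒ p = 7/16, and the value is (-11)·(7/16) + 5 = 3/16.
For the column player: with q = P(1), equating R2's and R3's payoffs gives −9q + 3 = 7q − 2 ⇒ q = 5/16.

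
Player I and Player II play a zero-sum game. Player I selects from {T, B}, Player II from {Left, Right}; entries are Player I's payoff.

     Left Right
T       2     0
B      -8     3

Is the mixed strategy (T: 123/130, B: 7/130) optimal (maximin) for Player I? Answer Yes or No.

No

Against Left this mix gives (123/130)·2 + (7/130)·(-8) = 19/13.
Against Right this mix gives (123/130)·0 + (7/130)·3 = 21/130.
Player II will play Right, holding Player I to 21/130. Shifting weight toward the row that does better against Right would raise this floor (the equalizing mix achieves 6/13 against both Right and Left), so the proposed strategy is not optimal.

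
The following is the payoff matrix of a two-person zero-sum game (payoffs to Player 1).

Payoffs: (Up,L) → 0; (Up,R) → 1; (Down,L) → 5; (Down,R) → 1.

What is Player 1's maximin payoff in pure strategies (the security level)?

Row minima: Up → 0, Down → 1.
The best of these is 1.

1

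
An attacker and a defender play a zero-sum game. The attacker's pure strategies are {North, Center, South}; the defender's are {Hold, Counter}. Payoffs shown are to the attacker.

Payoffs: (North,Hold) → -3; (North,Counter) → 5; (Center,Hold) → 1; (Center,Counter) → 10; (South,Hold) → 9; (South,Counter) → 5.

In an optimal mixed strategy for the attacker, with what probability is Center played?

Row minima: North → -3, Center → 1, South → 5; maximin = 5.
Column maxima: Hold → 9, Counter → 10; minimax = 9.
5 ≠ 9, so there is no saddle point; optimal play is mixed.
North is strictly dominated by Center, so the attacker never plays it.
On the remaining 2×2 (Center, South vs Hold, Counter):
Let the attacker play Center with probability p. Expected payoff against Hold: 1p + 9(1−p) = −8p + 9; against Counter: 10p + 5(1−p) = 5p + 5.
Setting these equal: −8p + 9 = 5p + 5 ⇒ −13p = -4 ⇒ p = 4/13, and the value is (-8)·(4/13) + 9 = 85/13.
For the defender: with q = P(Hold), equating Center's and South's payoffs gives −9q + 10 = 4q + 5 ⇒ q = 5/13.

4/13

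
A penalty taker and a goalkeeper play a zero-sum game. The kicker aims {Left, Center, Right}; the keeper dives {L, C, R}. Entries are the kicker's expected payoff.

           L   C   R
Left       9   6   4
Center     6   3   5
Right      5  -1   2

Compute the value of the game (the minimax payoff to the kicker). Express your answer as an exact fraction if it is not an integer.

9/2

Row minima: Left → 4, Center → 3, Right → -1; maximin = 4.
Column maxima: L → 9, C → 6, R → 5; minimax = 5.
4 ≠ 5, so there is no saddle point; optimal play is mixed.
Right is strictly dominated by Left, so the kicker never plays it.
L is strictly dominated by C (it gives the kicker strictly more in every row), so the keeper never plays it.
On the remaining 2×2 (Left, Center vs C, R):
Let the kicker play Left with probability p. Expected payoff against C: 6p + 3(1−p) = 3p + 3; against R: 4p + 5(1−p) = −p + 5.
Setting these equal: 3p + 3 = −p + 5 ⇒ 4p = 2 ⇒ p = 1/2, and the value is (3)·(1/2) + 3 = 9/2.
For the keeper: with q = P(C), equating Left's and Center's payoffs gives 2q + 4 = −2q + 5 ⇒ q = 1/4.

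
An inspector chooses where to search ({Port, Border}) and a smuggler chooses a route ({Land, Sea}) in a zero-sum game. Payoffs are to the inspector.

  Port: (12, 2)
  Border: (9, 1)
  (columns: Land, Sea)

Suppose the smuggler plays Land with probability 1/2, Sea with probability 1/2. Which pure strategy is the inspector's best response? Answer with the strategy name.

Port

Expected payoff of Port: (1/2)·12 + (1/2)·2 = 7.
Expected payoff of Border: (1/2)·9 + (1/2)·1 = 5.
The largest is 7, so the inspector's best response is Port.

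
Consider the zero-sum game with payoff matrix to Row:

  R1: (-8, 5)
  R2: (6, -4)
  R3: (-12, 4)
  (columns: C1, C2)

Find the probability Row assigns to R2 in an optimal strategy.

Row minima: R1 → -8, R2 → -4, R3 → -12; maximin = -4.
Column maxima: C1 → 6, C2 → 5; minimax = 5.
-4 ≠ 5, so there is no saddle point; optimal play is mixed.
R3 is strictly dominated by R1, so Row never plays it.
On the remaining 2×2 (R1, R2 vs C1, C2):
Let Row play R1 with probability p. Expected payoff against C1: (-8)p + 6(1−p) = −14p + 6; against C2: 5p + (-4)(1−p) = 9p − 4.
Setting these equal: −14p + 6 = 9p − 4 ⇒ −23p = -10 ⇒ p = 10/23, and the value is (-14)·(10/23) + 6 = -2/23.
For Column: with q = P(C1), equating R1's and R2's payoffs gives −13q + 5 = 10q − 4 ⇒ q = 9/23.

13/23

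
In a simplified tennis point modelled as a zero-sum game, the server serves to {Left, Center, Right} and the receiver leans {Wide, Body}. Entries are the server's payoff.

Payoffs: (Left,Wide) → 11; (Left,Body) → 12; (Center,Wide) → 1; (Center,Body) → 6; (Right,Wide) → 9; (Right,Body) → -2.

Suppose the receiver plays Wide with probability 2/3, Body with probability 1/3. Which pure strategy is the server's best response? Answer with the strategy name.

Left

Expected payoff of Left: (2/3)·11 + (1/3)·12 = 34/3.
Expected payoff of Center: (2/3)·1 + (1/3)·6 = 8/3.
Expected payoff of Right: (2/3)·9 + (1/3)·(-2) = 16/3.
The largest is 34/3, so the server's best response is Left.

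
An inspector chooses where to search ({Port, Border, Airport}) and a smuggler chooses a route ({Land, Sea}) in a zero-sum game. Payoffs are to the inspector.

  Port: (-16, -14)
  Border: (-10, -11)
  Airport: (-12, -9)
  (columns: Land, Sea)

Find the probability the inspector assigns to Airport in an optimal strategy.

1/4

Row minima: Port → -16, Border → -11, Airport → -12; maximin = -11.
Column maxima: Land → -10, Sea → -9; minimax = -10.
-11 ≠ -10, so there is no saddle point; optimal play is mixed.
Port is strictly dominated by Border, so the inspector never plays it.
On the remaining 2×2 (Border, Airport vs Land, Sea):
Let the inspector play Border with probability p. Expected payoff against Land: (-10)p + (-12)(1−p) = 2p − 12; against Sea: (-11)p + (-9)(1−p) = −2p − 9.
Setting these equal: 2p − 12 = −2p − 9 ⇒ 4p = 3 ⇒ p = 3/4, and the value is (2)·(3/4) − 12 = -21/2.
For the smuggler: with q = P(Land), equating Border's and Airport's payoffs gives q − 11 = −3q − 9 ⇒ q = 1/2.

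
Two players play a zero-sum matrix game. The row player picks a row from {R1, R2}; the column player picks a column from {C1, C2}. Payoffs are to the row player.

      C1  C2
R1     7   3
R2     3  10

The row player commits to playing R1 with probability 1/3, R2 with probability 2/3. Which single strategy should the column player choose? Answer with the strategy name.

C1

If the column player plays C1, the row player's expected payoff is (1/3)·7 + (2/3)·3 = 13/3.
If the column player plays C2, the row player's expected payoff is (1/3)·3 + (2/3)·10 = 23/3.
The column player minimizes the row player's payoff; the smallest is 13/3, so the best response is C1.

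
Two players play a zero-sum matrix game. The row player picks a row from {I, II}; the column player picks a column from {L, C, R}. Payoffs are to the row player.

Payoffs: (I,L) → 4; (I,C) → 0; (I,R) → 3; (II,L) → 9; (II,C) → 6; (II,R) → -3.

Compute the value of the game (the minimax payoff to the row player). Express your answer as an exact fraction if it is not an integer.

3/2

Row minima: I → 0, II → -3; maximin = 0.
Column maxima: L → 9, C → 6, R → 3; minimax = 3.
0 ≠ 3, so there is no saddle point; optimal play is mixed.
L is strictly dominated by C (it gives the row player strictly more in every row), so the column player never plays it.
On the remaining 2×2 (I, II vs C, R):
Let the row player play I with probability p. Expected payoff against C: 0p + 6(1−p) = −6p + 6; against R: 3p + (-3)(1−p) = 6p − 3.
Setting these equal: −6p + 6 = 6p − 3 ⇒ −12p = -9 ⇒ p = 3/4, and the value is (-6)·(3/4) + 6 = 3/2.
For the column player: with q = P(C), equating I's and II's payoffs gives −3q + 3 = 9q − 3 ⇒ q = 1/2.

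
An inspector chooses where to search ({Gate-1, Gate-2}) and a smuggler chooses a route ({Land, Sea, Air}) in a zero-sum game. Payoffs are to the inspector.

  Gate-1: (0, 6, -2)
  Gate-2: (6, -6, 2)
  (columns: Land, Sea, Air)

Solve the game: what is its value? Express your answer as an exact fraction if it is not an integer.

Row minima: Gate-1 → -2, Gate-2 → -6; maximin = -2.
Column maxima: Land → 6, Sea → 6, Air → 2; minimax = 2.
-2 ≠ 2, so there is no saddle point; optimal play is mixed.
Land is strictly dominated by Air (it gives the inspector strictly more in every row), so the smuggler never plays it.
On the remaining 2×2 (Gate-1, Gate-2 vs Sea, Air):
Let the inspector play Gate-1 with probability p. Expected payoff against Sea: 6p + (-6)(1−p) = 12p − 6; against Air: (-2)p + 2(1−p) = −4p + 2.
Setting these equal: 12p − 6 = −4p + 2 ⇒ 16p = 8 ⇒ p = 1/2, and the value is (12)·(1/2) − 6 = 0.
For the smuggler: with q = P(Sea), equating Gate-1's and Gate-2's payoffs gives 8q − 2 = −8q + 2 ⇒ q = 1/4.

0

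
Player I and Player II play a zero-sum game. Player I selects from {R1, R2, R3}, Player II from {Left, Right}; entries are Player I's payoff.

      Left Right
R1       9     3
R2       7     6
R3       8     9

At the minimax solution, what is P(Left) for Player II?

Row minima: R1 → 3, R2 → 6, R3 → 8; maximin = 8.
Column maxima: Left → 9, Right → 9; minimax = 9.
8 ≠ 9, so there is no saddle point; optimal play is mixed.
R2 is strictly dominated by R3, so Player I never plays it.
On the remaining 2×2 (R1, R3 vs Left, Right):
Let Player I play R1 with probability p. Expected payoff against Left: 9p + 8(1−p) = p + 8; against Right: 3p + 9(1−p) = −6p + 9.
Setting these equal: p + 8 = −6p + 9 ⇒ 7p = 1 ⇒ p = 1/7, and the value is (1)·(1/7) + 8 = 57/7.
For Player II: with q = P(Left), equating R1's and R3's payoffs gives 6q + 3 = −q + 9 ⇒ q = 6/7.

6/7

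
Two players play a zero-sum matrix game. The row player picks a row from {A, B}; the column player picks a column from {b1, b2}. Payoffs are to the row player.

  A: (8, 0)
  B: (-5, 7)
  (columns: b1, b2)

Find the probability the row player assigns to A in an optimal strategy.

3/5

Row minima: A → 0, B → -5; maximin = 0.
Column maxima: b1 → 8, b2 → 7; minimax = 7.
0 ≠ 7, so there is no saddle point; optimal play is mixed.
Let the row player play A with probability p. Expected payoff against b1: 8p + (-5)(1−p) = 13p − 5; against b2: 0p + 7(1−p) = −7p + 7.
Setting these equal: 13p − 5 = −7p + 7 ⇒ 20p = 12 ⇒ p = 3/5, and the value is (13)·(3/5) − 5 = 14/5.
For the column player: with q = P(b1), equating A's and B's payoffs gives 8q = −12q + 7 ⇒ q = 7/20.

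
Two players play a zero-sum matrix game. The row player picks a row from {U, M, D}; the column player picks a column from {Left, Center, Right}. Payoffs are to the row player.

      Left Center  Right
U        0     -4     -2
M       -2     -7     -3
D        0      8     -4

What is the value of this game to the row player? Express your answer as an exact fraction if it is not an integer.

-16/7

Row minima: U → -4, M → -7, D → -4; maximin = -4.
Column maxima: Left → 0, Center → 8, Right → -2; minimax = -2.
-4 ≠ -2, so there is no saddle point; optimal play is mixed.
M is strictly dominated by U, so the row player never plays it.
Left is strictly dominated by Right (it gives the row player strictly more in every row), so the column player never plays it.
On the remaining 2×2 (U, D vs Center, Right):
Let the row player play U with probability p. Expected payoff against Center: (-4)p + 8(1−p) = −12p + 8; against Right: (-2)p + (-4)(1−p) = 2p − 4.
Setting these equal: −12p + 8 = 2p − 4 ⇒ −14p = -12 ⇒ p = 6/7, and the value is (-12)·(6/7) + 8 = -16/7.
For the column player: with q = P(Center), equating U's and D's payoffs gives −2q − 2 = 12q − 4 ⇒ q = 1/7.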